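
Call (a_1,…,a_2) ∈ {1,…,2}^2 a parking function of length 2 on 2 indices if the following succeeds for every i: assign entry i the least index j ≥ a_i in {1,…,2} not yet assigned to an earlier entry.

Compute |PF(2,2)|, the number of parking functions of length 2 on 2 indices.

3

|PF| = (2−2+1)·(2+1)^(2−1) = 1 · 3 = 3 [KW]
E.g. (2,1) → sorted (1,2): b_i ≤ i ∀i, a PF.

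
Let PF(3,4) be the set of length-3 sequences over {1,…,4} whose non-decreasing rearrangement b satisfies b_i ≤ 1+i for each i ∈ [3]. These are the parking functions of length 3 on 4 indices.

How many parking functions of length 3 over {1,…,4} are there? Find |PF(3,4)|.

|PF(3,4)| = (4−3+1)·(4+1)^(3−1) = 2·25 = 50 (Konheim–Weiss)
One tuple (1,3,1) → sorted (1,1,3): b_i ≤ 1+i ∀i, a PF.

50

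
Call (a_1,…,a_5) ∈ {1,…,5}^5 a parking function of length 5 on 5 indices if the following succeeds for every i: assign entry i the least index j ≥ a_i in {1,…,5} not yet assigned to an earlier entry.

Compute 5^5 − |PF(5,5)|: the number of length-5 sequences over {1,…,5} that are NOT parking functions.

|PF| = 1·6^4 = 1 · 1296 = 1296 (Pollak)
Example (5,1,1,5,1) → sorted (1,1,1,5,5): b_4=5>4, not a PF.
So 3125 − 1296 = 1829 fail.

1829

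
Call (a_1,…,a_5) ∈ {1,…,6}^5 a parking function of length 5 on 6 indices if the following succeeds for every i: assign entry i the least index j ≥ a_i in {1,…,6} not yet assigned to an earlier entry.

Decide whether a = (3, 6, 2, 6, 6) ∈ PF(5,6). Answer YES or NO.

Rearranged: b = (2, 3, 6, 6, 6).
  b_1=2 ≤ 2
  b_2=3 ≤ 3
  b_3=6 > 4
  fails at i=3 ⇒ NO

NO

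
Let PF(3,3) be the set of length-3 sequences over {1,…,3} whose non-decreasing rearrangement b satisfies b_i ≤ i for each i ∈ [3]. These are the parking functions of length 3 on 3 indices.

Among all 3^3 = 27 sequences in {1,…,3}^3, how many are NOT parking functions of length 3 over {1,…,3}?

11

|PF(3,3)| = (4−3)·4^(3−1) = 1 · 16 = 16 (Pollak)
One tuple (3,3,3) → sorted (3,3,3): b_1=3>1, not a PF.
3^3 − 16 = 27 − 16 = 11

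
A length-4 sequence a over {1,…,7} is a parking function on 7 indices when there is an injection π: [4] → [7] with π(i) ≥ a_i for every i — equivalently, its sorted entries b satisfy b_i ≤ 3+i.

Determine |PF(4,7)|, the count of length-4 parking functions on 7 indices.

|PF| = (8−4)·8^(4−1) = 4 · 512 = 2048 [KW]
One tuple (6,5,4,3) → sorted (3,4,5,6): b_i ≤ 3+i ∀i, a PF.

2048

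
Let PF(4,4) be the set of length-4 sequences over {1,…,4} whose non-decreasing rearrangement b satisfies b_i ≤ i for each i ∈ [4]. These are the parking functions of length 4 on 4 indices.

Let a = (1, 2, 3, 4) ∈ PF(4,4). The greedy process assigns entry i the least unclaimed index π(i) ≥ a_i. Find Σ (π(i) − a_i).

Σπ = 4·5/2 = 10 (π permutes [4]); Σa = 1+2+3+4 = 10; disp = 10−10 = 0.

0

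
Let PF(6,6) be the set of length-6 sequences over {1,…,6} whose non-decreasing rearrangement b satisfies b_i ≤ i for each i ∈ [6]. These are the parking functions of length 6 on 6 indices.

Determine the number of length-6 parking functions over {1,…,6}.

16807

#PF = (6+1−6)·(6+1)^{6−1} = 1×16807 = 16807 (Pollak)
One tuple (1,4,2,2,5,1) → sorted (1,1,2,2,4,5): b_i ≤ i ∀i, a PF.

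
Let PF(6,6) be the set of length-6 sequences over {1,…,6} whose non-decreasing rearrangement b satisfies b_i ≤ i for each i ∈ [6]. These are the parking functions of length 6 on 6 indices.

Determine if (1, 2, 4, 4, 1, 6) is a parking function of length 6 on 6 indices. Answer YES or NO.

YES

Order a: b = (1, 1, 2, 4, 4, 6).
  b_1=1 ≤ 1
  b_2=1 ≤ 2
  b_3=2 ≤ 3
  b_4=4 ≤ 4
  b_5=4 ≤ 5
  b_6=6 ≤ 6
All bounds hold ⇒ YES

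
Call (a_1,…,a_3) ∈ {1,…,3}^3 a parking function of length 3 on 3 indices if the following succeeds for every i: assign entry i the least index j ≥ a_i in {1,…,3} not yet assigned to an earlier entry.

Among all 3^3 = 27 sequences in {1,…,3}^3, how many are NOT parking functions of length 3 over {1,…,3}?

|PF| = 1·4^2 = 1 · 16 = 16
One tuple (2,2,3) → sorted (2,2,3): b_1=2>1, not a PF.
Total 27; non-PF = 27−16 = 11

11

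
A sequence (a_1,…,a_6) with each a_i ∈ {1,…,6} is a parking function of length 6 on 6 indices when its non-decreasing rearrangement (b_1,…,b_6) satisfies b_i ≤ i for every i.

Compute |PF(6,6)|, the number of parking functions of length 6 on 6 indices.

|PF(6,6)| = (6+1−6)·(6+1)^{6−1} = 1×16807 = 16807 (Konheim–Weiss)
Check (2,3,2,1,4,5) → sorted (1,2,2,3,4,5): b_i ≤ i ∀i, a PF.

16807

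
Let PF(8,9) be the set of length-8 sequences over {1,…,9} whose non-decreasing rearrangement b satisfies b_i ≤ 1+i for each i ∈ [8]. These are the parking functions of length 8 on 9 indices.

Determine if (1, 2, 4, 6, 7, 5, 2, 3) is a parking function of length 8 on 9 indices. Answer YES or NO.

Rearranged: b = (1, 2, 2, 3, 4, 5, 6, 7).
  b_1=1 ≤ 2
  b_2=2 ≤ 3
  b_3=2 ≤ 4
  b_4=3 ≤ 5
  b_5=4 ≤ 6
  b_6=5 ≤ 7
  b_7=6 ≤ 8
  b_8=7 ≤ 9
All bounds hold ⇒ YES

YES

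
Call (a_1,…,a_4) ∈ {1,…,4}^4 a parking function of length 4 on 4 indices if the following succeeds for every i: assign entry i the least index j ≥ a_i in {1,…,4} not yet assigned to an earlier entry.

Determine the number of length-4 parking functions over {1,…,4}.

#PF = (4−4+1)·(4+1)^(4−1) = 1 · 125 = 125 (Konheim–Weiss)
One tuple (1,3,1,2) → sorted (1,1,2,3): b_i ≤ i ∀i, a PF.

125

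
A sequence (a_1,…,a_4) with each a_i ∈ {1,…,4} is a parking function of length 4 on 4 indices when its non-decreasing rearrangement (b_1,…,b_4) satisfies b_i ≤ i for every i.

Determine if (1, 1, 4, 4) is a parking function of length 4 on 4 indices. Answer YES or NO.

NO

Sorted: b = (1, 1, 4, 4).
  b_1=1 ≤ 1
  b_2=1 ≤ 2
  b_3=4 > 3
  fails at i=3 ⇒ NO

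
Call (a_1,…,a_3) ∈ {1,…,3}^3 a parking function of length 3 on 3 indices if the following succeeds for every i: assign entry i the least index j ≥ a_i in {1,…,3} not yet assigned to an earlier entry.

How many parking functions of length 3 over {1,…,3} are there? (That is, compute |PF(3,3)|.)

#PF = (3+1−3)·(3+1)^{3−1} = 1·16 = 16
E.g. (2,3,1) → sorted (1,2,3): b_i ≤ i ∀i, a PF.

16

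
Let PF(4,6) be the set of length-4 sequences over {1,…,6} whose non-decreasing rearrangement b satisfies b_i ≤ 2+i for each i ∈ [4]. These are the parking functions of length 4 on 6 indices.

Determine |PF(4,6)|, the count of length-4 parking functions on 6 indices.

|PF| = (6+1−4)·(6+1)^{4−1} = 3×343 = 1029
Check (6,2,4,2) → sorted (2,2,4,6): b_i ≤ 2+i ∀i, a PF.

1029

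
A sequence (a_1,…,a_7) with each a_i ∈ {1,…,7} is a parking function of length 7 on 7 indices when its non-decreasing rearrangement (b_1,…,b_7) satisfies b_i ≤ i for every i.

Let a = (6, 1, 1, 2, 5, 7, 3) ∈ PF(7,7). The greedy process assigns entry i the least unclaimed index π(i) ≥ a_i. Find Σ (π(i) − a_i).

Σπ(i) = 1+…+7 = 28; Σa = 6+1+1+2+5+7+3 = 25; disp = 28−25 = 3.

3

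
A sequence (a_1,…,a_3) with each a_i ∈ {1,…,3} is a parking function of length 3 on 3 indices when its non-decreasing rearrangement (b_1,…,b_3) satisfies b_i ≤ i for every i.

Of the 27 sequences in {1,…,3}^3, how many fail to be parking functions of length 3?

|PF| = (3−3+1)·(3+1)^(3−1) = 1×16 = 16 [KW]
E.g. (3,2,2) → sorted (2,2,3): b_1=2>1, not a PF.
3^3 − 16 = 27 − 16 = 11

11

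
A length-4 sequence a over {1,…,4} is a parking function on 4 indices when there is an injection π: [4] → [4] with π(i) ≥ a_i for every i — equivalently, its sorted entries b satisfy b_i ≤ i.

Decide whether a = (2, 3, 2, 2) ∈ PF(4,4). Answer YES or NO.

NO

Order a: b = (2, 2, 2, 3).
  b_1=2 > 1
  fails at i=1 ⇒ NO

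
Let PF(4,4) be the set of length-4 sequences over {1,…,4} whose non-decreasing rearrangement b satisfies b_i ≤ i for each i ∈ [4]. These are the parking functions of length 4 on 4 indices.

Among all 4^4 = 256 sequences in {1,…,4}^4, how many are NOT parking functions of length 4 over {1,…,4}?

131

|PF| = (4+1−4)·(4+1)^{4−1} = 1×125 = 125 (Konheim–Weiss)
One tuple (4,2,3,4) → sorted (2,3,4,4): b_1=2>1, not a PF.
Total 256; non-PF = 256−125 = 131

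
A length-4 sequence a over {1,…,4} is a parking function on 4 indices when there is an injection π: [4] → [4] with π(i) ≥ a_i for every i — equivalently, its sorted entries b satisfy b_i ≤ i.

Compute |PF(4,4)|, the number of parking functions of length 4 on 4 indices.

125

Count = (4−4+1)·(4+1)^(4−1) = 1×125 = 125 (Pollak)
E.g. (3,2,3,1) → sorted (1,2,3,3): b_i ≤ i ∀i, a PF.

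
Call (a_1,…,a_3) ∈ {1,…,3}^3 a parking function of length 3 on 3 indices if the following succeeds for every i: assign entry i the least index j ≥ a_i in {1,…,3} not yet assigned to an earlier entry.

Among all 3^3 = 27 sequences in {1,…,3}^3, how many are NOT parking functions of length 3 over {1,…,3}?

|PF| = (4−3)·4^(3−1) = 1×16 = 16 [KW]
One tuple (1,3,3) → sorted (1,3,3): b_2=3>2, not a PF.
So 27 − 16 = 11 fail.

11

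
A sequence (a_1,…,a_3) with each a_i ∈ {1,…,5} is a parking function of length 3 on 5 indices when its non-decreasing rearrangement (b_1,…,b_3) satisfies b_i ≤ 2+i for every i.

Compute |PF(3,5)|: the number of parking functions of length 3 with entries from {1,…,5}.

|PF(3,5)| = 3·6^2 = 3 · 36 = 108 (Pollak)
E.g. (3,3,2) → sorted (2,3,3): b_i ≤ 2+i ∀i, a PF.

108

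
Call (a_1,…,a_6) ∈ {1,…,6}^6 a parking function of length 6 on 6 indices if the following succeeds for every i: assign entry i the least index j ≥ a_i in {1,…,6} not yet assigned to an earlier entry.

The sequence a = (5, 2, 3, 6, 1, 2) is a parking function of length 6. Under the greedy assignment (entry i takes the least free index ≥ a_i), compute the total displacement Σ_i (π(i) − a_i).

2

Σπ = 21 ({1..6} each once); Σa = 5+2+3+6+1+2 = 19; disp = 21−19 = 2.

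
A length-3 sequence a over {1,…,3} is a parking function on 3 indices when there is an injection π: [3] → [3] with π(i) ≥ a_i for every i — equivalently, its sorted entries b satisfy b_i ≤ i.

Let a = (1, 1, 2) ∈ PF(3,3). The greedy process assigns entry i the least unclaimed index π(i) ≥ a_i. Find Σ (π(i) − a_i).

Σπ = 6 ({1..3} each once); Σa = 1+1+2 = 4; disp = 6−4 = 2.

2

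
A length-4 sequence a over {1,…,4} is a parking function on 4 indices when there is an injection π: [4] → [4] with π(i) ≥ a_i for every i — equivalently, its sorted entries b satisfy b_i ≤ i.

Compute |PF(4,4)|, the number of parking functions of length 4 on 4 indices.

|PF| = (4−4+1)·(4+1)^(4−1) = 1×125 = 125
E.g. (3,1,1,1) → sorted (1,1,1,3): b_i ≤ i ∀i, a PF.

125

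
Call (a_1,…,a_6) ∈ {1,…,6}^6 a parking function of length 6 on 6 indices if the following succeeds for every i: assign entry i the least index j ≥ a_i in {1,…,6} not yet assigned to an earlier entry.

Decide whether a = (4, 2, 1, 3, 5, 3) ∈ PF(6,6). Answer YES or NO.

YES

Rearranged: b = (1, 2, 3, 3, 4, 5).
  b_1=1 ≤ 1
  b_2=2 ≤ 2
  b_3=3 ≤ 3
  b_4=3 ≤ 4
  b_5=4 ≤ 5
  b_6=5 ≤ 6
All bounds hold ⇒ YES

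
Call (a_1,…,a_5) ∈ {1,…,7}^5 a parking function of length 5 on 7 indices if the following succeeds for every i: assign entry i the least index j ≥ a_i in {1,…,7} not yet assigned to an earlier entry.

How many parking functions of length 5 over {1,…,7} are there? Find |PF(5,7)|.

|PF(5,7)| = 3·8^4 = 3 · 4096 = 12288 (Pollak)
E.g. (5,6,1,2,3) → sorted (1,2,3,5,6): b_i ≤ 2+i ∀i, a PF.

12288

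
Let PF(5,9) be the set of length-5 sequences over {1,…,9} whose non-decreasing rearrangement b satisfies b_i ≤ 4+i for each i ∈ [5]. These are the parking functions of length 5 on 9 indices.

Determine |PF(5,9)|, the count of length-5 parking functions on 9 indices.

|PF(5,9)| = 5·10^4 = 5·10000 = 50000 [KW]
Example (7,6,9,2,3) → sorted (2,3,6,7,9): b_i ≤ 4+i ∀i, a PF.

50000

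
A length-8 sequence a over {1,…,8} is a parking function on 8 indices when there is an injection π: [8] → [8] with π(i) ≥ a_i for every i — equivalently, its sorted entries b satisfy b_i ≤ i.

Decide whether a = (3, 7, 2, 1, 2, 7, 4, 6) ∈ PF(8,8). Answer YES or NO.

YES

Rearranged: b = (1, 2, 2, 3, 4, 6, 7, 7).
  b_1=1 ≤ 1
  b_2=2 ≤ 2
  b_3=2 ≤ 3
  b_4=3 ≤ 4
  b_5=4 ≤ 5
  b_6=6 ≤ 6
  b_7=7 ≤ 7
  b_8=7 ≤ 8
All bounds hold ⇒ YES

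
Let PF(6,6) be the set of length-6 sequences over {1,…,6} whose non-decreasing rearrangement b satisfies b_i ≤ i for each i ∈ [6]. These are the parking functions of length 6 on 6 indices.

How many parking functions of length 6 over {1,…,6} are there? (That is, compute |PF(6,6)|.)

16807

#PF = (6+1−6)·(6+1)^{6−1} = 1·16807 = 16807 (Pollak)
One tuple (1,2,2,2,6,2) → sorted (1,2,2,2,2,6): b_i ≤ i ∀i, a PF.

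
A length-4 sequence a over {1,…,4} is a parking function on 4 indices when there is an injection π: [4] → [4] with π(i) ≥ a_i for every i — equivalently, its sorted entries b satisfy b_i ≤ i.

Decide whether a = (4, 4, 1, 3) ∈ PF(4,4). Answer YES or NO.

Order a: b = (1, 3, 4, 4).
  b_1=1 ≤ 1
  b_2=3 > 2
  fails at i=2 ⇒ NO

NO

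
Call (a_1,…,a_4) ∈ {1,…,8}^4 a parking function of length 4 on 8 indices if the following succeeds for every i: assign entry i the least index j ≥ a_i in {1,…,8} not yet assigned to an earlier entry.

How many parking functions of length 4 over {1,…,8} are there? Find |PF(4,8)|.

3645

|PF(4,8)| = 5·9^3 = 5·729 = 3645 (Konheim–Weiss)
Check (1,1,5,7) → sorted (1,1,5,7): b_i ≤ 4+i ∀i, a PF.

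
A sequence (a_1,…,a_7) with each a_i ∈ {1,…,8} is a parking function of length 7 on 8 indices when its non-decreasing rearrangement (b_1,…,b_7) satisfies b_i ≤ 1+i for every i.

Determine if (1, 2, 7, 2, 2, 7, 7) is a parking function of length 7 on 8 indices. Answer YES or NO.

NO

Rearranged: b = (1, 2, 2, 2, 7, 7, 7).
  b_1=1 ≤ 2
  b_2=2 ≤ 3
  b_3=2 ≤ 4
  b_4=2 ≤ 5
  b_5=7 > 6
  fails at i=5 ⇒ NO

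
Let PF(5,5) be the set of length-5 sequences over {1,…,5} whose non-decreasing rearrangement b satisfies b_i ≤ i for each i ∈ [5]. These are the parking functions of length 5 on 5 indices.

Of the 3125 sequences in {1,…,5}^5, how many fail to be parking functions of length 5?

1829

Count = (5+1−5)·(5+1)^{5−1} = 1·1296 = 1296
Check (3,4,4,2,2) → sorted (2,2,3,4,4): b_1=2>1, not a PF.
So 3125 − 1296 = 1829 fail.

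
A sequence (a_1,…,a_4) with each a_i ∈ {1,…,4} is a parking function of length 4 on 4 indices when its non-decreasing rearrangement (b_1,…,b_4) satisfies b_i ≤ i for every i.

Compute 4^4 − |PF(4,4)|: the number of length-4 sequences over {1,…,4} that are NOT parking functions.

Count = (5−4)·5^(4−1) = 1 · 125 = 125 [KW]
Example (3,4,2,4) → sorted (2,3,4,4): b_1=2>1, not a PF.
So 256 − 125 = 131 fail.

131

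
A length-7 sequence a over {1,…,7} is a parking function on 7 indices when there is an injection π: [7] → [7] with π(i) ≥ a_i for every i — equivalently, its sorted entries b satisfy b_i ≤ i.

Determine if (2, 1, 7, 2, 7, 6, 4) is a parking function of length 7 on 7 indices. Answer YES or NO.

Order a: b = (1, 2, 2, 4, 6, 7, 7).
  b_1=1 ≤ 1
  b_2=2 ≤ 2
  b_3=2 ≤ 3
  b_4=4 ≤ 4
  b_5=6 > 5
  fails at i=5 ⇒ NO

NO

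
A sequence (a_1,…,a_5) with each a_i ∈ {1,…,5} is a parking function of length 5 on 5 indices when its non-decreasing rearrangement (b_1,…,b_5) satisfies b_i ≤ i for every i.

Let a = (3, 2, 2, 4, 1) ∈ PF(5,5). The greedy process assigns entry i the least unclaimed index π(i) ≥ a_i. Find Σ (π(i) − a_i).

Σπ = 15 ({1..5} each once); Σa = 3+2+2+4+1 = 12; disp = 15−12 = 3.

3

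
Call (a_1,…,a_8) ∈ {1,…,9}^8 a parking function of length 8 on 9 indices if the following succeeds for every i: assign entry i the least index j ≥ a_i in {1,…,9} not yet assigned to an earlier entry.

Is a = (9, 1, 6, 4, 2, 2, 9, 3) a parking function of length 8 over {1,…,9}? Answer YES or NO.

NO

Sorted: b = (1, 2, 2, 3, 4, 6, 9, 9).
  b_1=1 ≤ 2
  b_2=2 ≤ 3
  b_3=2 ≤ 4
  b_4=3 ≤ 5
  b_5=4 ≤ 6
  b_6=6 ≤ 7
  b_7=9 > 8
  fails at i=7 ⇒ NO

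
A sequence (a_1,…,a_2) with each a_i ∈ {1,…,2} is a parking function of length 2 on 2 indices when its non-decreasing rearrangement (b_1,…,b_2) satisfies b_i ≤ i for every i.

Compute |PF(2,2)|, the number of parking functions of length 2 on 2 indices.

3

Count = 1·3^1 = 1·3 = 3 (Konheim–Weiss)
Example (1,1) → sorted (1,1): b_i ≤ i ∀i, a PF.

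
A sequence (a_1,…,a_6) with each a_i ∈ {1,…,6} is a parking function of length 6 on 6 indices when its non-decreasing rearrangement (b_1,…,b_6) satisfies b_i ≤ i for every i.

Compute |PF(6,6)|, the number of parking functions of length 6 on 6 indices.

16807

#PF = (6+1−6)·(6+1)^{6−1} = 1×16807 = 16807
Example (6,3,5,2,1,2) → sorted (1,2,2,3,5,6): b_i ≤ i ∀i, a PF.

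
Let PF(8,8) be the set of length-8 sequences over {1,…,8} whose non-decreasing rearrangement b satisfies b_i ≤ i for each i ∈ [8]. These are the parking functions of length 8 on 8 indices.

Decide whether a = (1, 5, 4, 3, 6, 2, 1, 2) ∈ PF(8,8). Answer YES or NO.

Rearranged: b = (1, 1, 2, 2, 3, 4, 5, 6).
  b_1=1 ≤ 1
  b_2=1 ≤ 2
  b_3=2 ≤ 3
  b_4=2 ≤ 4
  b_5=3 ≤ 5
  b_6=4 ≤ 6
  b_7=5 ≤ 7
  b_8=6 ≤ 8
All bounds hold ⇒ YES

YES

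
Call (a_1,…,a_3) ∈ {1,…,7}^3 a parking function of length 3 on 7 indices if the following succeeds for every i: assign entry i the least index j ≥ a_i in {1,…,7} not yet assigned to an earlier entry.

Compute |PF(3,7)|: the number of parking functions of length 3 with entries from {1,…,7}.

|PF(3,7)| = (7+1−3)·(7+1)^{3−1} = 5·64 = 320 (Pollak)
One tuple (2,5,4) → sorted (2,4,5): b_i ≤ 4+i ∀i, a PF.

320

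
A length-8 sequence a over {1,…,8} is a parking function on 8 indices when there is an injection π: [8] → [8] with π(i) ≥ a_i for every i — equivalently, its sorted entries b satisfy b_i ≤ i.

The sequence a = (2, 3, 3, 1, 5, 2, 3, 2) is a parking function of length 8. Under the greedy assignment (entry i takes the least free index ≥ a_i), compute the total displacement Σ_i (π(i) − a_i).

Σπ(i) = 1+…+8 = 36; Σa = 2+3+3+1+5+2+3+2 = 21; disp = 36−21 = 15.

15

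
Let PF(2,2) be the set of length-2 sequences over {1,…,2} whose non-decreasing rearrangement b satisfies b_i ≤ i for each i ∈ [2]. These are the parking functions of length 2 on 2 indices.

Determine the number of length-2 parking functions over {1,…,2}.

3

Count = 1·3^1 = 1 · 3 = 3 (Konheim–Weiss)
E.g. (1,1) → sorted (1,1): b_i ≤ i ∀i, a PF.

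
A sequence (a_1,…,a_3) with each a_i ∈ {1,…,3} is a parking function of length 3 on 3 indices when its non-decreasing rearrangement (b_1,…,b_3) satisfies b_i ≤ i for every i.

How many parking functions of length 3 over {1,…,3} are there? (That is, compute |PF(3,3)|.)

|PF| = 1·4^2 = 1·16 = 16 (Konheim–Weiss)
E.g. (1,2,1) → sorted (1,1,2): b_i ≤ i ∀i, a PF.

16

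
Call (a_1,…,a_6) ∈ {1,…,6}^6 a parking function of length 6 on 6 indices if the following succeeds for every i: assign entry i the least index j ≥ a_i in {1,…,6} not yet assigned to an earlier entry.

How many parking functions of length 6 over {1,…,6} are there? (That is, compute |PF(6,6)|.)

|PF| = 1·7^5 = 1 · 16807 = 16807 [KW]
One tuple (4,1,2,2,3,5) → sorted (1,2,2,3,4,5): b_i ≤ i ∀i, a PF.

16807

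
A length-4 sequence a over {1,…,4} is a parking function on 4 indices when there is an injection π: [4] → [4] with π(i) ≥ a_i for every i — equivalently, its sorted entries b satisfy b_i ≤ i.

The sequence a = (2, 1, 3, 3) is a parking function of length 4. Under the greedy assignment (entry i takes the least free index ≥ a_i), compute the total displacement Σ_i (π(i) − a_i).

Σπ = 4·5/2 = 10 (π permutes [4]); Σa = 2+1+3+3 = 9; disp = 10−9 = 1.

1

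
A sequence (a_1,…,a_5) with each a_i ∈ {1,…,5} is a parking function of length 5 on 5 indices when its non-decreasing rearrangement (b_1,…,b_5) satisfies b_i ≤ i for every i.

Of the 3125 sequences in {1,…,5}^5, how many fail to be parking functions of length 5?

1829

|PF(5,5)| = 1·6^4 = 1·1296 = 1296
One tuple (4,5,2,4,5) → sorted (2,4,4,5,5): b_1=2>1, not a PF.
5^5 − 1296 = 3125 − 1296 = 1829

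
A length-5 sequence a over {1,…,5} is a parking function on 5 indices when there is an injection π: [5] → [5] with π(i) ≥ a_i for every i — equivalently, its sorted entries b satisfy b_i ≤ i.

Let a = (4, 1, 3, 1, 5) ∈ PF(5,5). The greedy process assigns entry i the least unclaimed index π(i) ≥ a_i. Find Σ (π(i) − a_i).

1

Σπ(i) = 1+…+5 = 15; Σa = 4+1+3+1+5 = 14; disp = 15−14 = 1.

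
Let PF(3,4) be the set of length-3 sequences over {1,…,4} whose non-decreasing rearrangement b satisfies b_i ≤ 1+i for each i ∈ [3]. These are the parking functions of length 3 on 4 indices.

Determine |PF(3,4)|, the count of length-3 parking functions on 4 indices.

50

|PF| = (4−3+1)·(4+1)^(3−1) = 2·25 = 50 (Pollak)
Check (1,2,4) → sorted (1,2,4): b_i ≤ 1+i ∀i, a PF.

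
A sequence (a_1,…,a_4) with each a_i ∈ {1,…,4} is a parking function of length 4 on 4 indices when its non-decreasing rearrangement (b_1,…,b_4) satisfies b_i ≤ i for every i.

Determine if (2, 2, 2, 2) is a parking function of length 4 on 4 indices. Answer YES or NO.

NO

Order a: b = (2, 2, 2, 2).
  b_1=2 > 1
  fails at i=1 ⇒ NO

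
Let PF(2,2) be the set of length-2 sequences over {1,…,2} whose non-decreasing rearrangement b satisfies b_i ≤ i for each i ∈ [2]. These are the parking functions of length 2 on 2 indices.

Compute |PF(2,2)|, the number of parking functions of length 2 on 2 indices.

#PF = (3−2)·3^(2−1) = 1×3 = 3 (Konheim–Weiss)
E.g. (2,1) → sorted (1,2): b_i ≤ i ∀i, a PF.

3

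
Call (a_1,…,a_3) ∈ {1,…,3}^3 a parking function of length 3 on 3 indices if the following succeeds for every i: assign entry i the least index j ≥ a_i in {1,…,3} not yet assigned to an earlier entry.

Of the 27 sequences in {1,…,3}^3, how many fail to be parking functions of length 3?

Count = (3+1−3)·(3+1)^{3−1} = 1·16 = 16 (Konheim–Weiss)
E.g. (3,3,2) → sorted (2,3,3): b_1=2>1, not a PF.
3^3 − 16 = 27 − 16 = 11

11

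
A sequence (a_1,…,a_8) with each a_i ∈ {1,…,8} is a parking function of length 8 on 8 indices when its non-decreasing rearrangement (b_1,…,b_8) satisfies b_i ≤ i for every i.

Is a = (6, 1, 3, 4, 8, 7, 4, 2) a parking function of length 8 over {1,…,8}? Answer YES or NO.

YES

Rearranged: b = (1, 2, 3, 4, 4, 6, 7, 8).
  b_1=1 ≤ 1
  b_2=2 ≤ 2
  b_3=3 ≤ 3
  b_4=4 ≤ 4
  b_5=4 ≤ 5
  b_6=6 ≤ 6
  b_7=7 ≤ 7
  b_8=8 ≤ 8
All bounds hold ⇒ YES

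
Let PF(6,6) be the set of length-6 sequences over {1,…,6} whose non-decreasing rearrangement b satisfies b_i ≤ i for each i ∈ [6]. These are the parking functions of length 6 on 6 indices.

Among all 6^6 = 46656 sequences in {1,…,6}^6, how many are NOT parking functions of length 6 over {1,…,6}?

29849

Count = (7−6)·7^(6−1) = 1 · 16807 = 16807
One tuple (5,4,5,6,3,5) → sorted (3,4,5,5,5,6): b_1=3>1, not a PF.
6^6 − 16807 = 46656 − 16807 = 29849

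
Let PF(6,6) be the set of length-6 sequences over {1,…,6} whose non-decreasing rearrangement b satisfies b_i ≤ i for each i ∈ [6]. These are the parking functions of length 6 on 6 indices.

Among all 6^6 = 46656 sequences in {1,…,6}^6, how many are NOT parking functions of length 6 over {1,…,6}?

29849

#PF = (7−6)·7^(6−1) = 1·16807 = 16807 (Konheim–Weiss)
Example (2,6,1,4,6,6) → sorted (1,2,4,6,6,6): b_3=4>3, not a PF.
6^6 − 16807 = 46656 − 16807 = 29849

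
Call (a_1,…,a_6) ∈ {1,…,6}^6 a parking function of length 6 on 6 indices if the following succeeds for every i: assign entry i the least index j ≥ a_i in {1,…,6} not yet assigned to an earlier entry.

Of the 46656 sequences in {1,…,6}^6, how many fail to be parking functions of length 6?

|PF(6,6)| = 1·7^5 = 1 · 16807 = 16807 (Konheim–Weiss)
E.g. (4,2,2,5,6,6) → sorted (2,2,4,5,6,6): b_1=2>1, not a PF.
So 46656 − 16807 = 29849 fail.

29849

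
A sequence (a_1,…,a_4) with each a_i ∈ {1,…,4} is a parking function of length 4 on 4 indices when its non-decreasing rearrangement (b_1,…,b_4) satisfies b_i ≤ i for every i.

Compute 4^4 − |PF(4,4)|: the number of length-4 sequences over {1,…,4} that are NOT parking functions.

131

#PF = (5−4)·5^(4−1) = 1×125 = 125 (Konheim–Weiss)
Example (2,4,4,4) → sorted (2,4,4,4): b_1=2>1, not a PF.
So 256 − 125 = 131 fail.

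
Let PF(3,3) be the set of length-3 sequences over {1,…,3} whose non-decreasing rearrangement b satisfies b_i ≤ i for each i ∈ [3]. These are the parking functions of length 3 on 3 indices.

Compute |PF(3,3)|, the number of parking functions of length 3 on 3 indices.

#PF = (3+1−3)·(3+1)^{3−1} = 1×16 = 16 [KW]
Check (2,1,1) → sorted (1,1,2): b_i ≤ i ∀i, a PF.

16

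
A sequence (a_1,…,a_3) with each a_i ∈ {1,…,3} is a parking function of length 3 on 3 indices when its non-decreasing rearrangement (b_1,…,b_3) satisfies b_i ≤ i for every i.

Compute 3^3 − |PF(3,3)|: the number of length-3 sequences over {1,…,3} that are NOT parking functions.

|PF(3,3)| = (4−3)·4^(3−1) = 1·16 = 16 (Pollak)
Example (3,3,1) → sorted (1,3,3): b_2=3>2, not a PF.
So 27 − 16 = 11 fail.

11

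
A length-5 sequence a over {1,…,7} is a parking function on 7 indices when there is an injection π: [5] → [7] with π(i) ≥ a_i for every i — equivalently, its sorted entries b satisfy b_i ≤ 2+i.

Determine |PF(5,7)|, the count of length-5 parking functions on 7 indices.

|PF| = (7−5+1)·(7+1)^(5−1) = 3 · 4096 = 12288 (Pollak)
One tuple (7,3,4,1,3) → sorted (1,3,3,4,7): b_i ≤ 2+i ∀i, a PF.

12288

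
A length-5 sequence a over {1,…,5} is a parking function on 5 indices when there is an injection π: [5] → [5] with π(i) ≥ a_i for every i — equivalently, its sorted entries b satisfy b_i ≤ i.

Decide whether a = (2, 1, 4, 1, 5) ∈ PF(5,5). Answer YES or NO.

Order a: b = (1, 1, 2, 4, 5).
  b_1=1 ≤ 1
  b_2=1 ≤ 2
  b_3=2 ≤ 3
  b_4=4 ≤ 4
  b_5=5 ≤ 5
All bounds hold ⇒ YES

YES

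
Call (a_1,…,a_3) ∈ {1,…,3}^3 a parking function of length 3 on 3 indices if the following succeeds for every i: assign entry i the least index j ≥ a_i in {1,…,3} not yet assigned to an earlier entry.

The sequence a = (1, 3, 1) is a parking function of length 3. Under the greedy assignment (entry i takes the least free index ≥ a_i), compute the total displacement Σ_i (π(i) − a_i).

Σπ = 3·4/2 = 6 (π permutes [3]); Σa = 1+3+1 = 5; disp = 6−5 = 1.

1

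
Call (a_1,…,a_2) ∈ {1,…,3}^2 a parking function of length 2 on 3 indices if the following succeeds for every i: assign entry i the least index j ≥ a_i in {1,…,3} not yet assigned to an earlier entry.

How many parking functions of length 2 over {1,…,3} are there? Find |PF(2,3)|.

Count = 2·4^1 = 2·4 = 8 (Pollak)
One tuple (3,2) → sorted (2,3): b_i ≤ 1+i ∀i, a PF.

8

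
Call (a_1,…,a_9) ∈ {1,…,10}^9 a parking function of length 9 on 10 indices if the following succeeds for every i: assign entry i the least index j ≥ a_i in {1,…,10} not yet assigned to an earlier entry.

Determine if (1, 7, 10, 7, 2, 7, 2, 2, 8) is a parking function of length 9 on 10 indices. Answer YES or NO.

NO

Order a: b = (1, 2, 2, 2, 7, 7, 7, 8, 10).
  b_1=1 ≤ 2
  b_2=2 ≤ 3
  b_3=2 ≤ 4
  b_4=2 ≤ 5
  b_5=7 > 6
  fails at i=5 ⇒ NO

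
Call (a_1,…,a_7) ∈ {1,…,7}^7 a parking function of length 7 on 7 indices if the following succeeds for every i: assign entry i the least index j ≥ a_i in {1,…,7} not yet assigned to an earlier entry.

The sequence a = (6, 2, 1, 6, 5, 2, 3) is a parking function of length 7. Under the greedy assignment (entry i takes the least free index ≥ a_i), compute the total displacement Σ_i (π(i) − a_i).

3

Σπ = 7·8/2 = 28 (π permutes [7]); Σa = 6+2+1+6+5+2+3 = 25; disp = 28−25 = 3.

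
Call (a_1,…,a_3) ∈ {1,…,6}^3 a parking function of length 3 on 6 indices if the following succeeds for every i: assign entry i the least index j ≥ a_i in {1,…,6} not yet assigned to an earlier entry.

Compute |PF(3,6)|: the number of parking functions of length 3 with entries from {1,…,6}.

#PF = (6+1−3)·(6+1)^{3−1} = 4×49 = 196 [KW]
E.g. (1,3,1) → sorted (1,1,3): b_i ≤ 3+i ∀i, a PF.

196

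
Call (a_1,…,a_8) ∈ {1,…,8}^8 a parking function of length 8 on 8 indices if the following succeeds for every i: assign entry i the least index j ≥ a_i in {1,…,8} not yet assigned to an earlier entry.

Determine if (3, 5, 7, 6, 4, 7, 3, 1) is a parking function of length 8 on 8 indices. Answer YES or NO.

Rearranged: b = (1, 3, 3, 4, 5, 6, 7, 7).
  b_1=1 ≤ 1
  b_2=3 > 2
  fails at i=2 ⇒ NO

NO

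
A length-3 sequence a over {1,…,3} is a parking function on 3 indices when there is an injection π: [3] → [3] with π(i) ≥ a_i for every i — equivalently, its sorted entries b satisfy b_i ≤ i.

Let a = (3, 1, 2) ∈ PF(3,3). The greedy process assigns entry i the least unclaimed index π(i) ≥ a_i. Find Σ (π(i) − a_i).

Σπ = 3·4/2 = 6 (π permutes [3]); Σa = 3+1+2 = 6; disp = 6−6 = 0.

0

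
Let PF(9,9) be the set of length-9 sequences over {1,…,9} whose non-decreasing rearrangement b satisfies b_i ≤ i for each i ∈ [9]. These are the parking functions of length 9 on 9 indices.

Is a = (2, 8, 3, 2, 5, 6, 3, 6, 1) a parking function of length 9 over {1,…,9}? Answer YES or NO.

YES

Rearranged: b = (1, 2, 2, 3, 3, 5, 6, 6, 8).
  b_1=1 ≤ 1
  b_2=2 ≤ 2
  b_3=2 ≤ 3
  b_4=3 ≤ 4
  b_5=3 ≤ 5
  b_6=5 ≤ 6
  b_7=6 ≤ 7
  b_8=6 ≤ 8
  b_9=8 ≤ 9
All bounds hold ⇒ YES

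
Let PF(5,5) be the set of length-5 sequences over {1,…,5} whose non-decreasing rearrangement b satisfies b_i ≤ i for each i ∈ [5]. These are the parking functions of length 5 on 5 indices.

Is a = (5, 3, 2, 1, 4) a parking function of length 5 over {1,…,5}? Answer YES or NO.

YES

Sorted: b = (1, 2, 3, 4, 5).
  b_1=1 ≤ 1
  b_2=2 ≤ 2
  b_3=3 ≤ 3
  b_4=4 ≤ 4
  b_5=5 ≤ 5
All bounds hold ⇒ YES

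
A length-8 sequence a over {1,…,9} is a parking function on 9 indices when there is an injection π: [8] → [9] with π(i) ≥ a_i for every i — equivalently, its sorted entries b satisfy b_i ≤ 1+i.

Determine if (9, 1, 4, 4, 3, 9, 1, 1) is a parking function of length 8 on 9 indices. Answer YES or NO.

Order a: b = (1, 1, 1, 3, 4, 4, 9, 9).
  b_1=1 ≤ 2
  b_2=1 ≤ 3
  b_3=1 ≤ 4
  b_4=3 ≤ 5
  b_5=4 ≤ 6
  b_6=4 ≤ 7
  b_7=9 > 8
  fails at i=7 ⇒ NO

NO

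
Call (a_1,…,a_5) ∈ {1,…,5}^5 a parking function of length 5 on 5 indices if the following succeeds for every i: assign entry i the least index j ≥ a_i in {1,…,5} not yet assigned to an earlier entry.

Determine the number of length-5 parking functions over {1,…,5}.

|PF| = 1·6^4 = 1 · 1296 = 1296 (Konheim–Weiss)
Check (1,1,2,3,1) → sorted (1,1,1,2,3): b_i ≤ i ∀i, a PF.

1296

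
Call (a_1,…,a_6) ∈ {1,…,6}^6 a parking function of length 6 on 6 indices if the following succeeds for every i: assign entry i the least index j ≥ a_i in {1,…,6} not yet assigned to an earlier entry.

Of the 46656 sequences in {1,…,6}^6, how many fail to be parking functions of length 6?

#PF = (7−6)·7^(6−1) = 1 · 16807 = 16807
Example (6,4,1,5,3,6) → sorted (1,3,4,5,6,6): b_2=3>2, not a PF.
6^6 − 16807 = 46656 − 16807 = 29849

29849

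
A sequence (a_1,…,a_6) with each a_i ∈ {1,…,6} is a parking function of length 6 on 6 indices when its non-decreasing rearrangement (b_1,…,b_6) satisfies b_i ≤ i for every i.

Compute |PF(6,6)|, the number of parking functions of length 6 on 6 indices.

#PF = (6−6+1)·(6+1)^(6−1) = 1 · 16807 = 16807
Example (6,1,1,2,5,1) → sorted (1,1,1,2,5,6): b_i ≤ i ∀i, a PF.

16807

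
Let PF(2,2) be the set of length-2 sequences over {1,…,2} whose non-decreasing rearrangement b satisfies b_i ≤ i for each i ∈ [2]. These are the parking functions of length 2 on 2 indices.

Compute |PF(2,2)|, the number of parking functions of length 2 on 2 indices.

3

|PF(2,2)| = (3−2)·3^(2−1) = 1×3 = 3
E.g. (2,1) → sorted (1,2): b_i ≤ i ∀i, a PF.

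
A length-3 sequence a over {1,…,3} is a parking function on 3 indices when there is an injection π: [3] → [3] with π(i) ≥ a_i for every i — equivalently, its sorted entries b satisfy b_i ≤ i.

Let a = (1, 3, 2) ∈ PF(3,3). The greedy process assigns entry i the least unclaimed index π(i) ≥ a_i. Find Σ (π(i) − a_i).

Σπ(i) = 1+…+3 = 6; Σa = 1+3+2 = 6; disp = 6−6 = 0.

0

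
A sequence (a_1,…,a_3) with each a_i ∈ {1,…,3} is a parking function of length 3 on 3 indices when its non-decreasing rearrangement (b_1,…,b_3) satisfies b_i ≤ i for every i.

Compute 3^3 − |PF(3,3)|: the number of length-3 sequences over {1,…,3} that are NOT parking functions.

11

|PF| = (3−3+1)·(3+1)^(3−1) = 1·16 = 16 (Konheim–Weiss)
Example (2,2,2) → sorted (2,2,2): b_1=2>1, not a PF.
Total 27; non-PF = 27−16 = 11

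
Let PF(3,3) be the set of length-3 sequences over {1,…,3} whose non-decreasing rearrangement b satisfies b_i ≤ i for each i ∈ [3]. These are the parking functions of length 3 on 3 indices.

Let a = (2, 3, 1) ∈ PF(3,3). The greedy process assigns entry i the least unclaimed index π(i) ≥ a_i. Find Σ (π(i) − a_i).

Σπ = 6 ({1..3} each once); Σa = 2+3+1 = 6; disp = 6−6 = 0.

0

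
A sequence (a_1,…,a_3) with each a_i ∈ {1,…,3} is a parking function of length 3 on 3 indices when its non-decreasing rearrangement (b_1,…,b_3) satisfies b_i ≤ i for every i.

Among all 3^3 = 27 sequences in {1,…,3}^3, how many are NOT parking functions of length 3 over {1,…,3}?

11

|PF| = (3+1−3)·(3+1)^{3−1} = 1 · 16 = 16 (Pollak)
Check (3,1,3) → sorted (1,3,3): b_2=3>2, not a PF.
3^3 − 16 = 27 − 16 = 11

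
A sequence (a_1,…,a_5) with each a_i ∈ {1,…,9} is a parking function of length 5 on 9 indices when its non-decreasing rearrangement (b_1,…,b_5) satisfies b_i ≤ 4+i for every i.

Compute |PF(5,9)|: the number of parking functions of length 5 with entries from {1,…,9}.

Count = (10−5)·10^(5−1) = 5·10000 = 50000 (Konheim–Weiss)
Check (1,2,9,2,7) → sorted (1,2,2,7,9): b_i ≤ 4+i ∀i, a PF.

50000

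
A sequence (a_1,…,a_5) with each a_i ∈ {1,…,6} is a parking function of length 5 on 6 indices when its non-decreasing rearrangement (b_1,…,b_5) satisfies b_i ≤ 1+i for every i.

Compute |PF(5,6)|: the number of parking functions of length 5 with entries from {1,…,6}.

4802

#PF = (6−5+1)·(6+1)^(5−1) = 2×2401 = 4802
E.g. (2,6,2,4,4) → sorted (2,2,4,4,6): b_i ≤ 1+i ∀i, a PF.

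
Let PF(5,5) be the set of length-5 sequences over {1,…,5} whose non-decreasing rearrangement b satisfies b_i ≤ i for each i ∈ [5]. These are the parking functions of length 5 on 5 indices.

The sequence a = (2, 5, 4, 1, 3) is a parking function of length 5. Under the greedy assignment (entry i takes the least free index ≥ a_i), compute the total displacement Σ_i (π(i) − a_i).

0

Σπ = 15 ({1..5} each once); Σa = 2+5+4+1+3 = 15; disp = 15−15 = 0.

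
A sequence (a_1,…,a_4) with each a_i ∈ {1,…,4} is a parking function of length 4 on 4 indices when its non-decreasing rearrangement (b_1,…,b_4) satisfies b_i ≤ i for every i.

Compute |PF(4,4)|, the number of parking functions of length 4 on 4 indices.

125

|PF(4,4)| = 1·5^3 = 1·125 = 125 [KW]
One tuple (2,1,2,2) → sorted (1,2,2,2): b_i ≤ i ∀i, a PF.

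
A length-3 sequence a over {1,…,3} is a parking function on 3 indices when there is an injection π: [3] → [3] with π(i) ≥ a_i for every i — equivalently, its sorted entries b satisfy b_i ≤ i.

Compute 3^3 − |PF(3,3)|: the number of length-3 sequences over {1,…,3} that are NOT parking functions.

11

|PF(3,3)| = (4−3)·4^(3−1) = 1×16 = 16 [KW]
Check (3,3,1) → sorted (1,3,3): b_2=3>2, not a PF.
Total 27; non-PF = 27−16 = 11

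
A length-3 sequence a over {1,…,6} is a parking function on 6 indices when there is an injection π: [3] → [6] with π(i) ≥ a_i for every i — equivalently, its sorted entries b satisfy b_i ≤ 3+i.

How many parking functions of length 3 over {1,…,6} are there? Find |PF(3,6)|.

196

Count = (6+1−3)·(6+1)^{3−1} = 4×49 = 196 (Konheim–Weiss)
Check (1,4,4) → sorted (1,4,4): b_i ≤ 3+i ∀i, a PF.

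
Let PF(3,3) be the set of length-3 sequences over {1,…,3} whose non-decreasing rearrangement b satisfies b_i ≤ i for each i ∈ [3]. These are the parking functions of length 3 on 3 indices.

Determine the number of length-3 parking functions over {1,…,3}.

16

#PF = 1·4^2 = 1 · 16 = 16 [KW]
Check (1,3,1) → sorted (1,1,3): b_i ≤ i ∀i, a PF.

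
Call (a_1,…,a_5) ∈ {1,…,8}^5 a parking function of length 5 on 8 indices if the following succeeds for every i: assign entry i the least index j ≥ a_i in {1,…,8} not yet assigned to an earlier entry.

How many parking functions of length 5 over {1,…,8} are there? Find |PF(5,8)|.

26244

|PF(5,8)| = (8+1−5)·(8+1)^{5−1} = 4 · 6561 = 26244 [KW]
Check (1,8,6,5,5) → sorted (1,5,5,6,8): b_i ≤ 3+i ∀i, a PF.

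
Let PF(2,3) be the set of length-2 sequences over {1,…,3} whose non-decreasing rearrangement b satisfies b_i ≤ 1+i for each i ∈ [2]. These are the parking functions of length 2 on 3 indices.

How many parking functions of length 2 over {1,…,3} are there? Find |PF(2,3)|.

Count = (4−2)·4^(2−1) = 2×4 = 8 [KW]
Check (1,2) → sorted (1,2): b_i ≤ 1+i ∀i, a PF.

8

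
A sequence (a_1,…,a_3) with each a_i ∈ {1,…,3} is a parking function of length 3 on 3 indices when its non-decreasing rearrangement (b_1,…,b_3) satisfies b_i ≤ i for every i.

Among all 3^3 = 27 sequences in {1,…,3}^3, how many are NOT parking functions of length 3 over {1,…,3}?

11

|PF(3,3)| = (3+1−3)·(3+1)^{3−1} = 1·16 = 16 (Konheim–Weiss)
One tuple (3,3,3) → sorted (3,3,3): b_1=3>1, not a PF.
So 27 − 16 = 11 fail.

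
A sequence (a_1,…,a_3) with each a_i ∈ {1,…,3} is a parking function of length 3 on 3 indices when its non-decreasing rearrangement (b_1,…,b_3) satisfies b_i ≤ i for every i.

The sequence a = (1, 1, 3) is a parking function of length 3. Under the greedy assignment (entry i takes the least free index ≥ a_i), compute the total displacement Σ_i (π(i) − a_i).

Σπ = 3·4/2 = 6 (π permutes [3]); Σa = 1+1+3 = 5; disp = 6−5 = 1.

1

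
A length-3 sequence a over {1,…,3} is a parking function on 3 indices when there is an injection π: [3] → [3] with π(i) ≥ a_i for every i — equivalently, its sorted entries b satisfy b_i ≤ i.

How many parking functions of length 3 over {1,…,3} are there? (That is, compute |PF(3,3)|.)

16

|PF(3,3)| = 1·4^2 = 1 · 16 = 16 [KW]
One tuple (2,1,3) → sorted (1,2,3): b_i ≤ i ∀i, a PF.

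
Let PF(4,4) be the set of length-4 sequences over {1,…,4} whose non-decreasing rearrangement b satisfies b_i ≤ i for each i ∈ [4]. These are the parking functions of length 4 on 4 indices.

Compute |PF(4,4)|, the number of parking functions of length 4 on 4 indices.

125

|PF| = (4+1−4)·(4+1)^{4−1} = 1 · 125 = 125 (Pollak)
E.g. (4,3,2,1) → sorted (1,2,3,4): b_i ≤ i ∀i, a PF.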